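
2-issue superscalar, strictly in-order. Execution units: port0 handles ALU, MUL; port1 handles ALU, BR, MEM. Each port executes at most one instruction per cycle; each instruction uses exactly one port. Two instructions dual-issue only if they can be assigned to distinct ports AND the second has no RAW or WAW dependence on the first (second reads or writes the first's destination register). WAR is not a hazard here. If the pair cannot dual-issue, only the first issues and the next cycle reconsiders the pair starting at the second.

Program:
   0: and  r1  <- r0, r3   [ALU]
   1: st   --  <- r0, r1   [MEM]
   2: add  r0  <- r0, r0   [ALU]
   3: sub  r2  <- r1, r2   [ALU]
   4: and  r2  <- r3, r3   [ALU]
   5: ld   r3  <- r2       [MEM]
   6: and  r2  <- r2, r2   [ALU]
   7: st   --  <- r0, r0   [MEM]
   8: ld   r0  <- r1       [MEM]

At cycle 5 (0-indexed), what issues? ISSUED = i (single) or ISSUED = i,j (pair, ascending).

[0] i0  and  -- RAW r1
[1] i1/i2  st;add  -- 2-wide
[2] i3  sub  -- WAW r2
[3] i4  and  -- RAW r2
[4] i5/i6  ld;and  -- 2-wide
[5] i7  st  -- no-port MEM/MEM
[6] i8  ld  -- tail

ISSUED = 7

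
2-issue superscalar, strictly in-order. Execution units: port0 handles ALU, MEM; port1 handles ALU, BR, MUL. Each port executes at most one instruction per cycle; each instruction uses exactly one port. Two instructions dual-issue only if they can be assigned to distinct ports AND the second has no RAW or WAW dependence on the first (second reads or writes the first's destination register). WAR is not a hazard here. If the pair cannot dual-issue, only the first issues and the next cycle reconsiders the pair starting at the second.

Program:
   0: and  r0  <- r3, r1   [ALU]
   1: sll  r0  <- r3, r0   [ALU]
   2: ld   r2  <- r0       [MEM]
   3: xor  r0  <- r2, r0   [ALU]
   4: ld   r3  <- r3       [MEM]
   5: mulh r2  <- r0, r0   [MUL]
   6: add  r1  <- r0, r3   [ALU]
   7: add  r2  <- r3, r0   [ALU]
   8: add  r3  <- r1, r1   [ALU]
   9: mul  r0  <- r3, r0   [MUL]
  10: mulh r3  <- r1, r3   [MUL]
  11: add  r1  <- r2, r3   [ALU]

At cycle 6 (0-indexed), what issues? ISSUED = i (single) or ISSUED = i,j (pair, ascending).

c0: i0 and  RAW+WAW r0
c1: i1 sll  RAW r0
c2: i2 ld  RAW r2
c3: i3,i4 xor ld  dual
c4: i5,i6 mulh add  dual
c5: i7,i8 add add  dual
c6: i9 mul  no-port MUL/MUL
c7: i10 mulh  RAW r3
c8: i11 add  tail

ISSUED = 9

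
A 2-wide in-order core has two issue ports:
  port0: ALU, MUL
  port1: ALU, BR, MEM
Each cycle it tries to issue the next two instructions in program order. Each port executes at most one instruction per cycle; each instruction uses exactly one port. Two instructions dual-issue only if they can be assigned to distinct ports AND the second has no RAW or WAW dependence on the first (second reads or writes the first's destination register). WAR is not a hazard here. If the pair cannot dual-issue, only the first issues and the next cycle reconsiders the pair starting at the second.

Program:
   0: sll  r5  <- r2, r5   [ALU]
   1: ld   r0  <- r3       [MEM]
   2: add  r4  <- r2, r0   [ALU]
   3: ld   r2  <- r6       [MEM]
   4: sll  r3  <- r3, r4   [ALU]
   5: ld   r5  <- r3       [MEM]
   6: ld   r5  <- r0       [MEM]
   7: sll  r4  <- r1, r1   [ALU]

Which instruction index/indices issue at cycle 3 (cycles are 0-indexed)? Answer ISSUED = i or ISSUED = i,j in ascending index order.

ISSUED = 5

[0] i0/i1  sll.ALU;ld.MEM  -- 2-wide
[1] i2/i3  add.ALU;ld.MEM  -- 2-wide
[2] i4  sll.ALU  -- RAW r3
[3] i5  ld.MEM  -- no-port MEM/MEM
[4] i6/i7  ld.MEM;sll.ALU  -- 2-wide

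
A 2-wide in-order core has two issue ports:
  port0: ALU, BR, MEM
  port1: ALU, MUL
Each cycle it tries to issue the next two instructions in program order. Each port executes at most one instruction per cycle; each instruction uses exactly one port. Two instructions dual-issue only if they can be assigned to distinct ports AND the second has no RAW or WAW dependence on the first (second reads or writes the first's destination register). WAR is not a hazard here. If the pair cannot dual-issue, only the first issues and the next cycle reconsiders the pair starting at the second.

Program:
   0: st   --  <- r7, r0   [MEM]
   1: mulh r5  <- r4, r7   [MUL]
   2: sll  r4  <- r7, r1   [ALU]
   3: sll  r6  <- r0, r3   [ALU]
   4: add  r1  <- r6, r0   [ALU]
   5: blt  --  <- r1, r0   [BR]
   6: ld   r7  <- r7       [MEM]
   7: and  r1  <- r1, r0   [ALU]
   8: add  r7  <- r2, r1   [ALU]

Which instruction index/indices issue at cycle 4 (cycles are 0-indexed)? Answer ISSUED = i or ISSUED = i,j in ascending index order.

ISSUED = 6,7

  cy0 -> i0/i1 (st.MEM mulh.MUL) pair
  cy1 -> i2/i3 (sll.ALU sll.ALU) pair
  cy2 -> i4 (add.ALU) RAW r1
  cy3 -> i5 (blt.BR) no-port BR/MEM
  cy4 -> i6/i7 (ld.MEM and.ALU) pair
  cy5 -> i8 (add.ALU) tail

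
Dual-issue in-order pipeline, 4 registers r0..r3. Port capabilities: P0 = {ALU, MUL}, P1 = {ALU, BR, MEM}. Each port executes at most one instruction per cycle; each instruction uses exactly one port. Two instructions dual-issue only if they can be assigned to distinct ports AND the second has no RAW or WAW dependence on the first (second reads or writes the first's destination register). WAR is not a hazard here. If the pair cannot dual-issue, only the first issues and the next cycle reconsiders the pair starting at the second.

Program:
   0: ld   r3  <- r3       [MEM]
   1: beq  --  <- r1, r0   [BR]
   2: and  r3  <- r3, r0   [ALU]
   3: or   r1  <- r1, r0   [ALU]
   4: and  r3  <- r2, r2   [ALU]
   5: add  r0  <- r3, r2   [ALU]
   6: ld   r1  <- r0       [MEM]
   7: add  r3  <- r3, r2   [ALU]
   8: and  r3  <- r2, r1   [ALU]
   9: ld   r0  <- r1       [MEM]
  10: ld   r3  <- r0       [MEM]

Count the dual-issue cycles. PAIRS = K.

t=0 i0:ld.MEM ; no-port MEM/BR
t=1 i1&i2:beq.BR/and.ALU ; dual
t=2 i3&i4:or.ALU/and.ALU ; dual
t=3 i5:add.ALU ; RAW r0
t=4 i6&i7:ld.MEM/add.ALU ; dual
t=5 i8&i9:and.ALU/ld.MEM ; dual
t=6 i10:ld.MEM ; tail

PAIRS = 4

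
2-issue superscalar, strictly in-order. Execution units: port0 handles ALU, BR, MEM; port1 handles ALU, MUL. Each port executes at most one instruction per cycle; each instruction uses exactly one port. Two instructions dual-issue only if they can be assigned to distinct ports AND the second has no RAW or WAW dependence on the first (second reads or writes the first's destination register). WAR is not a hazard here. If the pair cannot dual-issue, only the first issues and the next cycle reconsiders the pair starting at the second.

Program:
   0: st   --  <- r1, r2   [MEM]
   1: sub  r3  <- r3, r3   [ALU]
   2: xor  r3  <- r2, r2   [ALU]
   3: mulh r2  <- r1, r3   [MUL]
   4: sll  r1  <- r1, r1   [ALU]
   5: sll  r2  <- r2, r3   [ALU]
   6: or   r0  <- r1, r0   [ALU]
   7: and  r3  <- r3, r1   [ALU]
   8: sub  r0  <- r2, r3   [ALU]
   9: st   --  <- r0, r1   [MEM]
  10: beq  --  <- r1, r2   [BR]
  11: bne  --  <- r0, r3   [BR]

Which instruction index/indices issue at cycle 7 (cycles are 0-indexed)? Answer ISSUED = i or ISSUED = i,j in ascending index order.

[0] i0,i1  st;sub  -- 2-wide
[1] i2  xor  -- RAW r3
[2] i3,i4  mulh;sll  -- 2-wide
[3] i5,i6  sll;or  -- 2-wide
[4] i7  and  -- RAW r3
[5] i8  sub  -- RAW r0
[6] i9  st  -- no-port MEM/BR
[7] i10  beq  -- no-port BR/BR
[8] i11  bne  -- tail

ISSUED = 10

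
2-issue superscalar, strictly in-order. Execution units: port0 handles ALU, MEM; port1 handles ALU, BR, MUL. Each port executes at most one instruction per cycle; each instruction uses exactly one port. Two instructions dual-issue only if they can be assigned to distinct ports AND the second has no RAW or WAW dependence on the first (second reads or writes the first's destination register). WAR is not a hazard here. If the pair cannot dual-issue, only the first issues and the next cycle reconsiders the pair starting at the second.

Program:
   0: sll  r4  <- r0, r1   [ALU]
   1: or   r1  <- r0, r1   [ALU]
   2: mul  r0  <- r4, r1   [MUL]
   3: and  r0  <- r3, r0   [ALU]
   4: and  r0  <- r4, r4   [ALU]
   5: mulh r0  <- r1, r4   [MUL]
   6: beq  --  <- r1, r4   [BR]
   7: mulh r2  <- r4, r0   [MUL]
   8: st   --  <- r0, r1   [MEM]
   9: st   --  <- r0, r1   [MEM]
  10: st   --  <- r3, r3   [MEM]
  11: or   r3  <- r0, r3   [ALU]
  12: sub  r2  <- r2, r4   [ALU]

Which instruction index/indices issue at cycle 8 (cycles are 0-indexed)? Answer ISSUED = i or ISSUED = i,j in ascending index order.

ISSUED = 10,11

t=0 i0+i1:sll.ALU/or.ALU ; dual
t=1 i2:mul.MUL ; RAW+WAW r0
t=2 i3:and.ALU ; WAW r0
t=3 i4:and.ALU ; WAW r0
t=4 i5:mulh.MUL ; no-port MUL/BR
t=5 i6:beq.BR ; no-port BR/MUL
t=6 i7+i8:mulh.MUL/st.MEM ; dual
t=7 i9:st.MEM ; no-port MEM/MEM
t=8 i10+i11:st.MEM/or.ALU ; dual
t=9 i12:sub.ALU ; tail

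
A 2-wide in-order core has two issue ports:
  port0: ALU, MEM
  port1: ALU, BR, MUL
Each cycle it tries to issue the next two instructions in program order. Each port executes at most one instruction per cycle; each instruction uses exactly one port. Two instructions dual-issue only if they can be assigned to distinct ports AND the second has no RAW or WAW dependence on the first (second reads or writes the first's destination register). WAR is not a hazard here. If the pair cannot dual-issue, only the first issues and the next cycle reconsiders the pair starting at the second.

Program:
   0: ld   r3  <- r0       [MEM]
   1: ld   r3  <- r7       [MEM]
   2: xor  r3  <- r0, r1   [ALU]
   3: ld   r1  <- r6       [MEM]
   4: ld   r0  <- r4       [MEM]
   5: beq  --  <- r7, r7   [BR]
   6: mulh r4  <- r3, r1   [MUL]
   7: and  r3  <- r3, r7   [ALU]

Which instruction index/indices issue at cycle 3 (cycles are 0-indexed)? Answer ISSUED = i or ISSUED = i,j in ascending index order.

t=0 i0:ld ; no-port MEM/MEM
t=1 i1:ld ; WAW r3
t=2 i2&i3:xor ld ; pair
t=3 i4&i5:ld beq ; pair
t=4 i6&i7:mulh and ; pair

ISSUED = 4,5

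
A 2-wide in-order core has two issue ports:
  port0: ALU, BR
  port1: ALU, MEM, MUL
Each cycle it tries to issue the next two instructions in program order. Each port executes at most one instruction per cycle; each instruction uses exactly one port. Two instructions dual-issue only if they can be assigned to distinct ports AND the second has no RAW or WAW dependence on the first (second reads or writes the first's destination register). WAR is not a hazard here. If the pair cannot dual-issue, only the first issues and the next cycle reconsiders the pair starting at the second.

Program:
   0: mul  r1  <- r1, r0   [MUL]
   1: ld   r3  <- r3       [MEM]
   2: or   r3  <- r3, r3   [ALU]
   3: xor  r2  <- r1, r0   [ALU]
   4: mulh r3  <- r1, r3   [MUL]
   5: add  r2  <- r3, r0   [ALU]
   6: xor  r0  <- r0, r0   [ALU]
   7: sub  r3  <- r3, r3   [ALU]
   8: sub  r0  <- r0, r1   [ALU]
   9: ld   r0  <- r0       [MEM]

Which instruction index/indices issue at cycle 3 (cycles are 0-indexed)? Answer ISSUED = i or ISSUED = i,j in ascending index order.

ISSUED = 4

#0 head=0: mul.MUL i0 no-port MUL/MEM
#1 head=1: ld.MEM i1 RAW+WAW r3
#2 head=2: or.ALU+xor.ALU i2&i3 2-wide
#3 head=4: mulh.MUL i4 RAW r3
#4 head=5: add.ALU+xor.ALU i5&i6 2-wide
#5 head=7: sub.ALU+sub.ALU i7&i8 2-wide
#6 head=9: ld.MEM i9 tail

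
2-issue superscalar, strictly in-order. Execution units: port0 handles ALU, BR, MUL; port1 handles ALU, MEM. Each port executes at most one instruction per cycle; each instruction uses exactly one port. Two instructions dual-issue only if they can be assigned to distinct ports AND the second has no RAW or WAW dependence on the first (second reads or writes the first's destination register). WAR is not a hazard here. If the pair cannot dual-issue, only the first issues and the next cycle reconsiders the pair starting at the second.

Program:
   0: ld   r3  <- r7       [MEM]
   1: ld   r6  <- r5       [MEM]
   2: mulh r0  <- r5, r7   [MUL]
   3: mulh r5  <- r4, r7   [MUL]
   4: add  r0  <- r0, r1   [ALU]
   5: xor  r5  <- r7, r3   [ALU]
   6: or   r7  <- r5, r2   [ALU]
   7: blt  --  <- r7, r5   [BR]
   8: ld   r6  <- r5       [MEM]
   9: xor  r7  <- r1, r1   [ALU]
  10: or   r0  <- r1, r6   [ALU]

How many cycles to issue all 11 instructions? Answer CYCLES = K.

CYCLES = 7

t=0 i0:ld.MEM ; no-port MEM/MEM
t=1 i1,i2:ld.MEM;mulh.MUL ; pair
t=2 i3,i4:mulh.MUL;add.ALU ; pair
t=3 i5:xor.ALU ; RAW r5
t=4 i6:or.ALU ; RAW r7
t=5 i7,i8:blt.BR;ld.MEM ; pair
t=6 i9,i10:xor.ALU;or.ALU ; pair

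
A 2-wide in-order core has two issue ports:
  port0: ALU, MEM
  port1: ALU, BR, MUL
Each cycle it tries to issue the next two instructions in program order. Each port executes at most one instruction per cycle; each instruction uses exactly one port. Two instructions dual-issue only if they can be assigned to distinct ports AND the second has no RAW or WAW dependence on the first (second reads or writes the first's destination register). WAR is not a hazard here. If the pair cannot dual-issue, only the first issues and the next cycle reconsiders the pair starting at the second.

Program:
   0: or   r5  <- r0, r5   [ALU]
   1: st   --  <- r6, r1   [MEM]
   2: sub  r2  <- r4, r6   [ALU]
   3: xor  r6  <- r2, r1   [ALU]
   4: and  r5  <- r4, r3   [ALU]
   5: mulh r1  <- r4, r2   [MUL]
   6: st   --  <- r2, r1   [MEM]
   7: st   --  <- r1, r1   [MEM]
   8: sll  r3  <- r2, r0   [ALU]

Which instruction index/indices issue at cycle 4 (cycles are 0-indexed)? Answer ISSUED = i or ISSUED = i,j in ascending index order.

t=0 i0&i1:or/st ; dual
t=1 i2:sub ; RAW r2
t=2 i3&i4:xor/and ; dual
t=3 i5:mulh ; RAW r1
t=4 i6:st ; no-port MEM/MEM
t=5 i7&i8:st/sll ; dual

ISSUED = 6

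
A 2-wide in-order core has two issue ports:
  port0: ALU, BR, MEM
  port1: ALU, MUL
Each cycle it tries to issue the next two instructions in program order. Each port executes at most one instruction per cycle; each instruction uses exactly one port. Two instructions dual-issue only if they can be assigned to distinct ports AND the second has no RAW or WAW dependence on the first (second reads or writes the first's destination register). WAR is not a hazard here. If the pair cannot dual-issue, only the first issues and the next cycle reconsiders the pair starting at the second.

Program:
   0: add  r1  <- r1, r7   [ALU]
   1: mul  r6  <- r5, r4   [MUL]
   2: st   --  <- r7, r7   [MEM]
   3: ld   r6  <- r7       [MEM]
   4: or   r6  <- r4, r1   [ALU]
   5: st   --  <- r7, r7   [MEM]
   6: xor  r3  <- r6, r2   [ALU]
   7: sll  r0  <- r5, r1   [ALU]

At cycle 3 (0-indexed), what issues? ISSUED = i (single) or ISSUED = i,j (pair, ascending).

ISSUED = 4,5

#0 head=0: add.ALU/mul.MUL i0,i1 2-wide
#1 head=2: st.MEM i2 no-port MEM/MEM
#2 head=3: ld.MEM i3 WAW r6
#3 head=4: or.ALU/st.MEM i4,i5 2-wide
#4 head=6: xor.ALU/sll.ALU i6,i7 2-wide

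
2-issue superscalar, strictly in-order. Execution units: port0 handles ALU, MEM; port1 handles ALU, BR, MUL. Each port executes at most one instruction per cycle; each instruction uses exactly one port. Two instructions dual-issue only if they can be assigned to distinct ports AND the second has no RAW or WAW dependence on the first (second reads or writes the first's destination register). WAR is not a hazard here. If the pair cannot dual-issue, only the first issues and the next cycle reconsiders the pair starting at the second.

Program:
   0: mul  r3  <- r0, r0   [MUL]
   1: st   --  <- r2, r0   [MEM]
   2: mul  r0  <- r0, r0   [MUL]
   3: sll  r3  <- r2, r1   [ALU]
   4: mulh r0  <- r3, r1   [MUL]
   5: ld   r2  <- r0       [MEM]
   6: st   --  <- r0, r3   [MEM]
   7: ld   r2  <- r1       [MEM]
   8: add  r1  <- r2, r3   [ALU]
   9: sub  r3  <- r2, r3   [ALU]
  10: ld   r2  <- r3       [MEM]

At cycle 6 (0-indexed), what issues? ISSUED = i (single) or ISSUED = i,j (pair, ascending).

ISSUED = 8,9

t=0 i0+i1:mul.MUL/st.MEM ; dual
t=1 i2+i3:mul.MUL/sll.ALU ; dual
t=2 i4:mulh.MUL ; RAW r0
t=3 i5:ld.MEM ; no-port MEM/MEM
t=4 i6:st.MEM ; no-port MEM/MEM
t=5 i7:ld.MEM ; RAW r2
t=6 i8+i9:add.ALU/sub.ALU ; dual
t=7 i10:ld.MEM ; tail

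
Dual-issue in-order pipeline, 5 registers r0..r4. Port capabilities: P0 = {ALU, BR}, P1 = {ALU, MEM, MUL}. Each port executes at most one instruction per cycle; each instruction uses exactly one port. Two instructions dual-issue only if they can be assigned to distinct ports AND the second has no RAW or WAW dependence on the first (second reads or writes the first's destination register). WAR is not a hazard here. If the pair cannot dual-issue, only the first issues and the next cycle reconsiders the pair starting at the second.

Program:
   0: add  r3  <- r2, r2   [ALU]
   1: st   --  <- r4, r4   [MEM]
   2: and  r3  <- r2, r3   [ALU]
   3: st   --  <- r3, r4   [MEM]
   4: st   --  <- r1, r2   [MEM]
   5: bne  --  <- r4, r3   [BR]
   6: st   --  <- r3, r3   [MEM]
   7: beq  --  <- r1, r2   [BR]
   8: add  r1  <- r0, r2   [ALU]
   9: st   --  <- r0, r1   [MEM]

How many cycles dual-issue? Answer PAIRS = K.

PAIRS = 3

0. add.ALU/st.MEM @i0&i1  | dual
1. and.ALU @i2  | RAW r3
2. st.MEM @i3  | no-port MEM/MEM
3. st.MEM/bne.BR @i4&i5  | dual
4. st.MEM/beq.BR @i6&i7  | dual
5. add.ALU @i8  | RAW r1
6. st.MEM @i9  | tail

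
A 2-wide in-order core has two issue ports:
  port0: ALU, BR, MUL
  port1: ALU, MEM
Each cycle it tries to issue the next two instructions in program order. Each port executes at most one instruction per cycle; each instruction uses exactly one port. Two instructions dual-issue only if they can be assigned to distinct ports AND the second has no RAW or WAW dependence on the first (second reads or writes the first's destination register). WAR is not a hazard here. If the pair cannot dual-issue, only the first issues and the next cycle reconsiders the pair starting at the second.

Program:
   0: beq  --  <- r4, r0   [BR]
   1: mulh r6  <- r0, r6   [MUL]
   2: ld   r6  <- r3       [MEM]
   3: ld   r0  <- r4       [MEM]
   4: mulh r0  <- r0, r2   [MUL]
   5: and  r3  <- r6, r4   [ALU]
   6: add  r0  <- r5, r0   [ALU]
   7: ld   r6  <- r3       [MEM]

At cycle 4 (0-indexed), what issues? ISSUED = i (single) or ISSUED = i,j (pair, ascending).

ISSUED = 4,5

[0] i0  beq.BR  -- no-port BR/MUL
[1] i1  mulh.MUL  -- WAW r6
[2] i2  ld.MEM  -- no-port MEM/MEM
[3] i3  ld.MEM  -- RAW+WAW r0
[4] i4,i5  mulh.MUL and.ALU  -- pair
[5] i6,i7  add.ALU ld.MEM  -- pair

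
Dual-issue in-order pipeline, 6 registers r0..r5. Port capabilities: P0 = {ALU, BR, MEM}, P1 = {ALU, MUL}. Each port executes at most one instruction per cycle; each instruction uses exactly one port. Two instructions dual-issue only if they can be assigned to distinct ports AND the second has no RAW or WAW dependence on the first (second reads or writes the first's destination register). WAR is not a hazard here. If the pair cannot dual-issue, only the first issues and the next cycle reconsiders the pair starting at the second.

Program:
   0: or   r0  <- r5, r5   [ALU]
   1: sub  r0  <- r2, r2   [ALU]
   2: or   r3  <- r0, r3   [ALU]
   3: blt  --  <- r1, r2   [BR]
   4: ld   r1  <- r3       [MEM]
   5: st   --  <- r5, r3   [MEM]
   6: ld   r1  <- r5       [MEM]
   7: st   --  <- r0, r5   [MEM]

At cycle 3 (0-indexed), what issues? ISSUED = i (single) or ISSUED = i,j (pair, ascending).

ISSUED = 4

c0: i0 or  WAW r0
c1: i1 sub  RAW r0
c2: i2+i3 or/blt  2-wide
c3: i4 ld  no-port MEM/MEM
c4: i5 st  no-port MEM/MEM
c5: i6 ld  no-port MEM/MEM
c6: i7 st  tail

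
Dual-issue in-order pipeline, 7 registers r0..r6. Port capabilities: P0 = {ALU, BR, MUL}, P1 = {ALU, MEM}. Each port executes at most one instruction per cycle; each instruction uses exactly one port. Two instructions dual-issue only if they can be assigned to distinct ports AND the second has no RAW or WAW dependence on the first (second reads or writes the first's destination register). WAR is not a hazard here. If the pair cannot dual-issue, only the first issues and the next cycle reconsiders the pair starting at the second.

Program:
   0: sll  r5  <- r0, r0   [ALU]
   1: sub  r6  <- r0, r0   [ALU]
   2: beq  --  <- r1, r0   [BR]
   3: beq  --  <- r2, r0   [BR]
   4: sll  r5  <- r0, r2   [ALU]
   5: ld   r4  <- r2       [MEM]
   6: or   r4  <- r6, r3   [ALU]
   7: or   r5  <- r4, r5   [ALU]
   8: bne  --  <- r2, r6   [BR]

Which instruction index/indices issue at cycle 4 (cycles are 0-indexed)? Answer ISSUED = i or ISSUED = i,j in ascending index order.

ISSUED = 6

t=0 i0/i1:sll.ALU sub.ALU ; 2-wide
t=1 i2:beq.BR ; no-port BR/BR
t=2 i3/i4:beq.BR sll.ALU ; 2-wide
t=3 i5:ld.MEM ; WAW r4
t=4 i6:or.ALU ; RAW r4
t=5 i7/i8:or.ALU bne.BR ; 2-wide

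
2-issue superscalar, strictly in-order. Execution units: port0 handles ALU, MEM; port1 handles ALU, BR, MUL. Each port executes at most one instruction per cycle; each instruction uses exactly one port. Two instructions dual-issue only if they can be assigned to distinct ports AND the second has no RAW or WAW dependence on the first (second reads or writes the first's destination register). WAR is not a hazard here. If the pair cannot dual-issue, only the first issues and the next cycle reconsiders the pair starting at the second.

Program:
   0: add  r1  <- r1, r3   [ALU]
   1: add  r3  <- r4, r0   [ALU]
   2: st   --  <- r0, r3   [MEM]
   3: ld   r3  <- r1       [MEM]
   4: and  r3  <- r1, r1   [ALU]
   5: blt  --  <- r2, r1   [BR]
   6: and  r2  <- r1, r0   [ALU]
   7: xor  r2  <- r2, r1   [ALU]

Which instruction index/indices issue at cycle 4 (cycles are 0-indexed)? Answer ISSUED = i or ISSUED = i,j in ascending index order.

ISSUED = 6

[0] i0&i1  add.ALU/add.ALU  -- 2-wide
[1] i2  st.MEM  -- no-port MEM/MEM
[2] i3  ld.MEM  -- WAW r3
[3] i4&i5  and.ALU/blt.BR  -- 2-wide
[4] i6  and.ALU  -- RAW+WAW r2
[5] i7  xor.ALU  -- tail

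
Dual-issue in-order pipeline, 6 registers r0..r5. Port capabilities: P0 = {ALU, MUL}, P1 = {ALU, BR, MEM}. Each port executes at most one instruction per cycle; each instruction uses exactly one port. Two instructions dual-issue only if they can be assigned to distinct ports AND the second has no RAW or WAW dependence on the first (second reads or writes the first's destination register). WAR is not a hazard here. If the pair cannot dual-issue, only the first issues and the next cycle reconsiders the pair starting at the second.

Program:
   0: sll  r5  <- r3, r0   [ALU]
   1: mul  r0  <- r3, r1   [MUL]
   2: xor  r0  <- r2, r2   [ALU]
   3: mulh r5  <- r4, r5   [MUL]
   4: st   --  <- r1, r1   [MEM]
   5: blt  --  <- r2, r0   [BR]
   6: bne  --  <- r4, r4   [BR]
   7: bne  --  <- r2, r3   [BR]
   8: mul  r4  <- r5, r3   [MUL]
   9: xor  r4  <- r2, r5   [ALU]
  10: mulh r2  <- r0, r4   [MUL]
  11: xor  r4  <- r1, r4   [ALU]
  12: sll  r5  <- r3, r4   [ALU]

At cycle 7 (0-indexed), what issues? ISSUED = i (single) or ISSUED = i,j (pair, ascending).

[0] i0/i1  sll.ALU+mul.MUL  -- 2-wide
[1] i2/i3  xor.ALU+mulh.MUL  -- 2-wide
[2] i4  st.MEM  -- no-port MEM/BR
[3] i5  blt.BR  -- no-port BR/BR
[4] i6  bne.BR  -- no-port BR/BR
[5] i7/i8  bne.BR+mul.MUL  -- 2-wide
[6] i9  xor.ALU  -- RAW r4
[7] i10/i11  mulh.MUL+xor.ALU  -- 2-wide
[8] i12  sll.ALU  -- tail

ISSUED = 10,11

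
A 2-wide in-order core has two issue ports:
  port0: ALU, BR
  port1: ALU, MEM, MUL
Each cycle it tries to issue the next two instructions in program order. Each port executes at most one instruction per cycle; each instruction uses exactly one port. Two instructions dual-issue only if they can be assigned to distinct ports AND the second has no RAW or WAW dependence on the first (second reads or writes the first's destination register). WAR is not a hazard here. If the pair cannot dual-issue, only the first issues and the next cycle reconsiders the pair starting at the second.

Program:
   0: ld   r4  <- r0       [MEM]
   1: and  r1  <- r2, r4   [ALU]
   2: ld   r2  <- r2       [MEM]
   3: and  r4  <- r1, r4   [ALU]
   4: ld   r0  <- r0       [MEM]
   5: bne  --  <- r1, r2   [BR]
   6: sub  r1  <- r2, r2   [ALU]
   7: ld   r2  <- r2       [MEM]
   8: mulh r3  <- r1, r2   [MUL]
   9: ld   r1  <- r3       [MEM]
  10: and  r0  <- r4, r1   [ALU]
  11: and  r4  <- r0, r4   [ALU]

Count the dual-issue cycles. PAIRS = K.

t=0 i0:ld.MEM ; RAW r4
t=1 i1,i2:and.ALU ld.MEM ; dual
t=2 i3,i4:and.ALU ld.MEM ; dual
t=3 i5,i6:bne.BR sub.ALU ; dual
t=4 i7:ld.MEM ; no-port MEM/MUL
t=5 i8:mulh.MUL ; no-port MUL/MEM
t=6 i9:ld.MEM ; RAW r1
t=7 i10:and.ALU ; RAW r0
t=8 i11:and.ALU ; tail

PAIRS = 3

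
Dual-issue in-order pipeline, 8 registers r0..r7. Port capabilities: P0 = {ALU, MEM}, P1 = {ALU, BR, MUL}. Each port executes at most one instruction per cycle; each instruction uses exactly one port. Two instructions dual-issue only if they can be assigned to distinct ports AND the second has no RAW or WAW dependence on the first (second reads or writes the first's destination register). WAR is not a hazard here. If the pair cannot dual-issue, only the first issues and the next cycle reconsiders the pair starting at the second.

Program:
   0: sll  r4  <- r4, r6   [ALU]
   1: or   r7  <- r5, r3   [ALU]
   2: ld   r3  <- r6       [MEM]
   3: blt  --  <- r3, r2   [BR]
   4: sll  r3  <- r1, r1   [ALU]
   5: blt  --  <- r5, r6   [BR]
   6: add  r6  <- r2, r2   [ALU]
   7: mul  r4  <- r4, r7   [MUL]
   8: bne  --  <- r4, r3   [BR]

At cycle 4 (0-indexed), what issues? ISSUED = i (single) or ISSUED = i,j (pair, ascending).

ISSUED = 7

c0: i0,i1 sll.ALU or.ALU  2-wide
c1: i2 ld.MEM  RAW r3
c2: i3,i4 blt.BR sll.ALU  2-wide
c3: i5,i6 blt.BR add.ALU  2-wide
c4: i7 mul.MUL  no-port MUL/BR
c5: i8 bne.BR  tail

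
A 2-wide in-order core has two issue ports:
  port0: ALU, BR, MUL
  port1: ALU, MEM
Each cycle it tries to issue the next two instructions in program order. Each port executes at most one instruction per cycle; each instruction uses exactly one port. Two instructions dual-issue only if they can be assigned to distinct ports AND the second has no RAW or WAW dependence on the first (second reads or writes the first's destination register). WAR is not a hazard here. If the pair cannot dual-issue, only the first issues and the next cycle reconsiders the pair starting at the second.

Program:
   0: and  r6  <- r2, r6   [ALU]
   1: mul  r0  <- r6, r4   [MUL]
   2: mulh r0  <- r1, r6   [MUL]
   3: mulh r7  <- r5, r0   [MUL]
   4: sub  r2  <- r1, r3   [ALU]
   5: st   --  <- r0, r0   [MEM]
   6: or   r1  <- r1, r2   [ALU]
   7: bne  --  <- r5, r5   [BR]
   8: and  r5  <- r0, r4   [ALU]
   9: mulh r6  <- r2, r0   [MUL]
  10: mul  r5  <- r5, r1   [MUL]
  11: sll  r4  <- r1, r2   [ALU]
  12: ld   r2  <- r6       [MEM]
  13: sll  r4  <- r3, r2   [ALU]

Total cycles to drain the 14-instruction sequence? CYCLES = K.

CYCLES = 10

0. and.ALU @i0  | RAW r6
1. mul.MUL @i1  | no-port MUL/MUL
2. mulh.MUL @i2  | no-port MUL/MUL
3. mulh.MUL;sub.ALU @i3+i4  | dual
4. st.MEM;or.ALU @i5+i6  | dual
5. bne.BR;and.ALU @i7+i8  | dual
6. mulh.MUL @i9  | no-port MUL/MUL
7. mul.MUL;sll.ALU @i10+i11  | dual
8. ld.MEM @i12  | RAW r2
9. sll.ALU @i13  | tail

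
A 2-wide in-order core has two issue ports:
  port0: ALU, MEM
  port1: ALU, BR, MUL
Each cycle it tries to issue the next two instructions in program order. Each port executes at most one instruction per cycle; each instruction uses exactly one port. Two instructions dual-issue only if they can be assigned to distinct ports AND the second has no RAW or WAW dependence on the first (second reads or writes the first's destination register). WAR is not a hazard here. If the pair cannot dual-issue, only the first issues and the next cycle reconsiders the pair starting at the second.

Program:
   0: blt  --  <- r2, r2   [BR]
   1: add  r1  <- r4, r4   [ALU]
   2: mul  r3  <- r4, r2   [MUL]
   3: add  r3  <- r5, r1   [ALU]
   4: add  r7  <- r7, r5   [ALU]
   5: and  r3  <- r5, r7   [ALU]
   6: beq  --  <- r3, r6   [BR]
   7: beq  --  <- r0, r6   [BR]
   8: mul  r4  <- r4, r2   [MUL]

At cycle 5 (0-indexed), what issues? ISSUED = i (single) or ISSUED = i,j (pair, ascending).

ISSUED = 7

0. blt;add @i0&i1  | dual
1. mul @i2  | WAW r3
2. add;add @i3&i4  | dual
3. and @i5  | RAW r3
4. beq @i6  | no-port BR/BR
5. beq @i7  | no-port BR/MUL
6. mul @i8  | tail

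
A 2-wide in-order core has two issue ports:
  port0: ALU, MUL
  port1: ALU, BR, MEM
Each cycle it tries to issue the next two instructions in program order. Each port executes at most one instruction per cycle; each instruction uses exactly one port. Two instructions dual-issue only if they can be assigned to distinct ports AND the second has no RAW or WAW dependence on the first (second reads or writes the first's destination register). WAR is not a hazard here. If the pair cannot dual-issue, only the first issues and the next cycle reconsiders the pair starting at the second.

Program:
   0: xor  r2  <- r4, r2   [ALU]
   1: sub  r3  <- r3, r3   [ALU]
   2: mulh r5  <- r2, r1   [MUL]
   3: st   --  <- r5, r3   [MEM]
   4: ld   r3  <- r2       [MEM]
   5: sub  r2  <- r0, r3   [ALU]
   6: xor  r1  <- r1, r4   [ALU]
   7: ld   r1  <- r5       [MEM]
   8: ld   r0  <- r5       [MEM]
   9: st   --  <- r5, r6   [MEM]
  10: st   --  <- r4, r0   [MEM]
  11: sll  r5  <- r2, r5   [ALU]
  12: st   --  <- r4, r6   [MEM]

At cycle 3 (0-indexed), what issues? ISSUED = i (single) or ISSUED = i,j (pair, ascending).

0. xor.ALU;sub.ALU @i0/i1  | pair
1. mulh.MUL @i2  | RAW r5
2. st.MEM @i3  | no-port MEM/MEM
3. ld.MEM @i4  | RAW r3
4. sub.ALU;xor.ALU @i5/i6  | pair
5. ld.MEM @i7  | no-port MEM/MEM
6. ld.MEM @i8  | no-port MEM/MEM
7. st.MEM @i9  | no-port MEM/MEM
8. st.MEM;sll.ALU @i10/i11  | pair
9. st.MEM @i12  | tail

ISSUED = 4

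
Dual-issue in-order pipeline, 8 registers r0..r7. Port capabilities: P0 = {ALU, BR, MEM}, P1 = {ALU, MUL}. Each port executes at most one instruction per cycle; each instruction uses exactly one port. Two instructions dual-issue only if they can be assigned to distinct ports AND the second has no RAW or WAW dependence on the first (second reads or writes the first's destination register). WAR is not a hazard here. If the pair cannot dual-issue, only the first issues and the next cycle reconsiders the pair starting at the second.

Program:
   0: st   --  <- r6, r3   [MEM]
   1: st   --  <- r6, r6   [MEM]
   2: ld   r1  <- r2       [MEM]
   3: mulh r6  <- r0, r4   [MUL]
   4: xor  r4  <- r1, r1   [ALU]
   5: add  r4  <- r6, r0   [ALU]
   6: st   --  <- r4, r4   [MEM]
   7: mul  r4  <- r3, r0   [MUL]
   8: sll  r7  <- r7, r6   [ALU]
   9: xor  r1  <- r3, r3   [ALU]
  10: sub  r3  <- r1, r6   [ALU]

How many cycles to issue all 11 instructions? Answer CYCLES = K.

0. st.MEM @i0  | no-port MEM/MEM
1. st.MEM @i1  | no-port MEM/MEM
2. ld.MEM/mulh.MUL @i2&i3  | dual
3. xor.ALU @i4  | WAW r4
4. add.ALU @i5  | RAW r4
5. st.MEM/mul.MUL @i6&i7  | dual
6. sll.ALU/xor.ALU @i8&i9  | dual
7. sub.ALU @i10  | tail

CYCLES = 8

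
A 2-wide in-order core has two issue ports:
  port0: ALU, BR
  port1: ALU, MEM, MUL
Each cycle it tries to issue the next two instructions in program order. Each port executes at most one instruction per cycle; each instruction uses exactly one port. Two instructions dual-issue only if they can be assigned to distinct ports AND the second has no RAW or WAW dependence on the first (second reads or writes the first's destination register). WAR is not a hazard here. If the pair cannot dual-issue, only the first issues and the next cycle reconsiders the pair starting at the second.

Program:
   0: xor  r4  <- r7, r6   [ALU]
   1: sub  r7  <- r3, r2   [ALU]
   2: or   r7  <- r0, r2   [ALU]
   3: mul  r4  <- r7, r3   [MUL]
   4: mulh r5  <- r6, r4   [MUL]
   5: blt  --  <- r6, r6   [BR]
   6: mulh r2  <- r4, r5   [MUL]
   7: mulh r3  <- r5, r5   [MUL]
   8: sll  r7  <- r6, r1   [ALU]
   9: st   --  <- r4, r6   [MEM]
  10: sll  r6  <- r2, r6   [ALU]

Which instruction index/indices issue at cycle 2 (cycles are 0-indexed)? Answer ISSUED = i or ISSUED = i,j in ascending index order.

[0] i0,i1  xor.ALU sub.ALU  -- pair
[1] i2  or.ALU  -- RAW r7
[2] i3  mul.MUL  -- no-port MUL/MUL
[3] i4,i5  mulh.MUL blt.BR  -- pair
[4] i6  mulh.MUL  -- no-port MUL/MUL
[5] i7,i8  mulh.MUL sll.ALU  -- pair
[6] i9,i10  st.MEM sll.ALU  -- pair

ISSUED = 3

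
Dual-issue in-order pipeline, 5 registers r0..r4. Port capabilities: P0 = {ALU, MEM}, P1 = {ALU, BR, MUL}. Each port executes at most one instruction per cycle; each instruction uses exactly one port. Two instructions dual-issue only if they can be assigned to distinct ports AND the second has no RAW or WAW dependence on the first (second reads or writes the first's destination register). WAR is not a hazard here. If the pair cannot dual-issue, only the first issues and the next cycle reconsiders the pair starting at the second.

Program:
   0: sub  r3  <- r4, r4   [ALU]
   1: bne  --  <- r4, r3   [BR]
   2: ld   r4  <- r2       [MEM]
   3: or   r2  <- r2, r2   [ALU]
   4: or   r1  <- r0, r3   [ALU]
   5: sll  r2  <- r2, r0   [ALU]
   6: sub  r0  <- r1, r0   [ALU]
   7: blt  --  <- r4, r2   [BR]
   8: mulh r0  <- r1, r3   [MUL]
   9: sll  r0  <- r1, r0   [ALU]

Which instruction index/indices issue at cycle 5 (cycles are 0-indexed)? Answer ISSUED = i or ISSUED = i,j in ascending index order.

  cy0 -> i0 (sub) RAW r3
  cy1 -> i1/i2 (bne ld) 2-wide
  cy2 -> i3/i4 (or or) 2-wide
  cy3 -> i5/i6 (sll sub) 2-wide
  cy4 -> i7 (blt) no-port BR/MUL
  cy5 -> i8 (mulh) RAW+WAW r0
  cy6 -> i9 (sll) tail

ISSUED = 8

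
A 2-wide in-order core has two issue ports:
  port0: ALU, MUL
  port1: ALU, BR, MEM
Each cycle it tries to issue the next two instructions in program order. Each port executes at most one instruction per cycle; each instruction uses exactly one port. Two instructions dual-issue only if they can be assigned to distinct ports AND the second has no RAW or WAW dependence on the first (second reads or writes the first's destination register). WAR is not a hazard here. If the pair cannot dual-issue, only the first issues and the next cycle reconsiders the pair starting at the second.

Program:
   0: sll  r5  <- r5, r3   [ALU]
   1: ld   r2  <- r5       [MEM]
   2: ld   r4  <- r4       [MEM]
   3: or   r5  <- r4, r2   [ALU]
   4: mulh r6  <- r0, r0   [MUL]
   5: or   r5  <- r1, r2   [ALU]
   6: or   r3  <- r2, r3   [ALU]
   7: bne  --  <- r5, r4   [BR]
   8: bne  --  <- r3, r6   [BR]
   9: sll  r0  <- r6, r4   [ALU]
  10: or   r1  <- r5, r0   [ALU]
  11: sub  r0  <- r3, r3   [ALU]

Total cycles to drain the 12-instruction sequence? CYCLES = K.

t=0 i0:sll ; RAW r5
t=1 i1:ld ; no-port MEM/MEM
t=2 i2:ld ; RAW r4
t=3 i3/i4:or mulh ; dual
t=4 i5/i6:or or ; dual
t=5 i7:bne ; no-port BR/BR
t=6 i8/i9:bne sll ; dual
t=7 i10/i11:or sub ; dual

CYCLES = 8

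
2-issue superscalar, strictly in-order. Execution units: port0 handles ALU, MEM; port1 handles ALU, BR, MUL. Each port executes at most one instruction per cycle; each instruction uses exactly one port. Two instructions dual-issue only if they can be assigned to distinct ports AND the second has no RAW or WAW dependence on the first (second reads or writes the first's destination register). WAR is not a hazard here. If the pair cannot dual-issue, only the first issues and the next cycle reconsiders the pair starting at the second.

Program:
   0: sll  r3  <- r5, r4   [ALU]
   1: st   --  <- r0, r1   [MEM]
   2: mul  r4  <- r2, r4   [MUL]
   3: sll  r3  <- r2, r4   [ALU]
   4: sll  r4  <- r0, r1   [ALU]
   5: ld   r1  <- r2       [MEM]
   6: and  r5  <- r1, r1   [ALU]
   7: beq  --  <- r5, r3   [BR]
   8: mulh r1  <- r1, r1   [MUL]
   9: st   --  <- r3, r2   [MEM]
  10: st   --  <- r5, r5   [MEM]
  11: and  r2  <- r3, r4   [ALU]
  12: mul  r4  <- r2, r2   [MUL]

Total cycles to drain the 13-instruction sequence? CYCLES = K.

  cy0 -> i0/i1 (sll.ALU;st.MEM) dual
  cy1 -> i2 (mul.MUL) RAW r4
  cy2 -> i3/i4 (sll.ALU;sll.ALU) dual
  cy3 -> i5 (ld.MEM) RAW r1
  cy4 -> i6 (and.ALU) RAW r5
  cy5 -> i7 (beq.BR) no-port BR/MUL
  cy6 -> i8/i9 (mulh.MUL;st.MEM) dual
  cy7 -> i10/i11 (st.MEM;and.ALU) dual
  cy8 -> i12 (mul.MUL) tail

CYCLES = 9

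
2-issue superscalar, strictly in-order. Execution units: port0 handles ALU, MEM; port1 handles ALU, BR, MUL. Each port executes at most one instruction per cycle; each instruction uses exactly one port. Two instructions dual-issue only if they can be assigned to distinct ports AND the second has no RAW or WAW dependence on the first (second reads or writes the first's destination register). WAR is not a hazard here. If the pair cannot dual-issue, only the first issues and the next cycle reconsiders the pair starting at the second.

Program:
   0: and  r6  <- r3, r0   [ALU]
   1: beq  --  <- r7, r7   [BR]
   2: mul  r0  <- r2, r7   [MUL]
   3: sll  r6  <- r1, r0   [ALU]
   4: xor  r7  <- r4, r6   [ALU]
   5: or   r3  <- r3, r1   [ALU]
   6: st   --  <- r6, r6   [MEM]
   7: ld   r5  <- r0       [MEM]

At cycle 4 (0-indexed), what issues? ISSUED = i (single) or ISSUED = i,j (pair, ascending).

c0: i0&i1 and.ALU+beq.BR  dual
c1: i2 mul.MUL  RAW r0
c2: i3 sll.ALU  RAW r6
c3: i4&i5 xor.ALU+or.ALU  dual
c4: i6 st.MEM  no-port MEM/MEM
c5: i7 ld.MEM  tail

ISSUED = 6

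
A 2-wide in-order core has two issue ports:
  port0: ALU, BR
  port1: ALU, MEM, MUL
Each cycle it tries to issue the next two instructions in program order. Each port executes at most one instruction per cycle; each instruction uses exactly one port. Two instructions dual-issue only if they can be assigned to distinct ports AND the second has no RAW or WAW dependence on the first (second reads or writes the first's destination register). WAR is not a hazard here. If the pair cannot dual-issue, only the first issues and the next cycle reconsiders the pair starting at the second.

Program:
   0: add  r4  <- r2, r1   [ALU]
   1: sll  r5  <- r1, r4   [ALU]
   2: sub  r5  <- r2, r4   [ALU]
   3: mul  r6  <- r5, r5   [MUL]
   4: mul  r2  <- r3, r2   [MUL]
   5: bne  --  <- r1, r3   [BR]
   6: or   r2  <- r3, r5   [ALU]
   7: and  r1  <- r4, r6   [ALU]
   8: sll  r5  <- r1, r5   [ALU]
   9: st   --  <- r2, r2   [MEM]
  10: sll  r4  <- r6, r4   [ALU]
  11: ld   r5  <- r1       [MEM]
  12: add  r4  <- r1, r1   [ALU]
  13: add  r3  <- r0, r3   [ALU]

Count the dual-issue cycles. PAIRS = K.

PAIRS = 5

0. add.ALU @i0  | RAW r4
1. sll.ALU @i1  | WAW r5
2. sub.ALU @i2  | RAW r5
3. mul.MUL @i3  | no-port MUL/MUL
4. mul.MUL/bne.BR @i4/i5  | pair
5. or.ALU/and.ALU @i6/i7  | pair
6. sll.ALU/st.MEM @i8/i9  | pair
7. sll.ALU/ld.MEM @i10/i11  | pair
8. add.ALU/add.ALU @i12/i13  | pair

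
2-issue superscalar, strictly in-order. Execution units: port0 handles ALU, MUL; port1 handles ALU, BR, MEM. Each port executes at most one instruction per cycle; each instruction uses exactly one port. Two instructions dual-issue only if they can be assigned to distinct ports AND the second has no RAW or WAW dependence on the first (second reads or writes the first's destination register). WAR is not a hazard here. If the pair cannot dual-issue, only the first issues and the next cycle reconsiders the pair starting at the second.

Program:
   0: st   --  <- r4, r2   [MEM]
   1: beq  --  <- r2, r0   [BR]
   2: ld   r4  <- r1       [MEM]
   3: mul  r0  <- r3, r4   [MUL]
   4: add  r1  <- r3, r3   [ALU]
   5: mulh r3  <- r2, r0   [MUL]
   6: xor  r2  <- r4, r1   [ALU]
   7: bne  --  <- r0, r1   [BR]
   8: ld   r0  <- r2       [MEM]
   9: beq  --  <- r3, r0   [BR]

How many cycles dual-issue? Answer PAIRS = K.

PAIRS = 2

c0: i0 st.MEM  no-port MEM/BR
c1: i1 beq.BR  no-port BR/MEM
c2: i2 ld.MEM  RAW r4
c3: i3/i4 mul.MUL+add.ALU  2-wide
c4: i5/i6 mulh.MUL+xor.ALU  2-wide
c5: i7 bne.BR  no-port BR/MEM
c6: i8 ld.MEM  no-port MEM/BR
c7: i9 beq.BR  tail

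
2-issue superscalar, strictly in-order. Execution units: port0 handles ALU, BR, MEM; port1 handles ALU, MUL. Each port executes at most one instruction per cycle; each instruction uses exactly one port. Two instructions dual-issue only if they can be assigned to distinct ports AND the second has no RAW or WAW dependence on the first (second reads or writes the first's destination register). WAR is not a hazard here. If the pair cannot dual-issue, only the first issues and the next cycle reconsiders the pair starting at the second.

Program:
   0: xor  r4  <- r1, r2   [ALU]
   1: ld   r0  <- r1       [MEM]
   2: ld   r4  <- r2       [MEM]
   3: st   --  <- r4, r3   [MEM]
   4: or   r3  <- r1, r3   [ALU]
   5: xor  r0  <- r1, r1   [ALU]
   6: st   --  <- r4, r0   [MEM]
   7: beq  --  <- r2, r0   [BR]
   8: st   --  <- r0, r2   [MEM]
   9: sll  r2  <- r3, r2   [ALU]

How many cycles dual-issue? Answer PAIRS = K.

c0: i0,i1 xor.ALU+ld.MEM  2-wide
c1: i2 ld.MEM  no-port MEM/MEM
c2: i3,i4 st.MEM+or.ALU  2-wide
c3: i5 xor.ALU  RAW r0
c4: i6 st.MEM  no-port MEM/BR
c5: i7 beq.BR  no-port BR/MEM
c6: i8,i9 st.MEM+sll.ALU  2-wide

PAIRS = 3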